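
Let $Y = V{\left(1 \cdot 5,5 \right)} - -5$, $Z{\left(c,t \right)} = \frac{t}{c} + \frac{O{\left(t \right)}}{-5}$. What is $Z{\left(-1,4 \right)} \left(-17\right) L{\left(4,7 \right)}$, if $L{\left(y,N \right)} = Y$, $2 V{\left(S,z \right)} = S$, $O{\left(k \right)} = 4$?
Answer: $612$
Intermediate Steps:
$V{\left(S,z \right)} = \frac{S}{2}$
$Z{\left(c,t \right)} = - \frac{4}{5} + \frac{t}{c}$ ($Z{\left(c,t \right)} = \frac{t}{c} + \frac{4}{-5} = \frac{t}{c} + 4 \left(- \frac{1}{5}\right) = \frac{t}{c} - \frac{4}{5} = - \frac{4}{5} + \frac{t}{c}$)
$Y = \frac{15}{2}$ ($Y = \frac{1 \cdot 5}{2} - -5 = \frac{1}{2} \cdot 5 + 5 = \frac{5}{2} + 5 = \frac{15}{2} \approx 7.5$)
$L{\left(y,N \right)} = \frac{15}{2}$
$Z{\left(-1,4 \right)} \left(-17\right) L{\left(4,7 \right)} = \left(- \frac{4}{5} + \frac{4}{-1}\right) \left(-17\right) \frac{15}{2} = \left(- \frac{4}{5} + 4 \left(-1\right)\right) \left(-17\right) \frac{15}{2} = \left(- \frac{4}{5} - 4\right) \left(-17\right) \frac{15}{2} = \left(- \frac{24}{5}\right) \left(-17\right) \frac{15}{2} = \frac{408}{5} \cdot \frac{15}{2} = 612$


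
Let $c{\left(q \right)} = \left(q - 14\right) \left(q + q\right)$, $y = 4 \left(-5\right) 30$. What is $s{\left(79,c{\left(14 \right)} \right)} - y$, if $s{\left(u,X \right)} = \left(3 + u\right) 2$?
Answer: $764$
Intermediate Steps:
$y = -600$ ($y = \left(-20\right) 30 = -600$)
$c{\left(q \right)} = 2 q \left(-14 + q\right)$ ($c{\left(q \right)} = \left(-14 + q\right) 2 q = 2 q \left(-14 + q\right)$)
$s{\left(u,X \right)} = 6 + 2 u$
$s{\left(79,c{\left(14 \right)} \right)} - y = \left(6 + 2 \cdot 79\right) - -600 = \left(6 + 158\right) + 600 = 164 + 600 = 764$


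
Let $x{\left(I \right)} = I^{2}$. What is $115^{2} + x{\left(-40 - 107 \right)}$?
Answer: $34834$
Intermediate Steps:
$115^{2} + x{\left(-40 - 107 \right)} = 115^{2} + \left(-40 - 107\right)^{2} = 13225 + \left(-40 - 107\right)^{2} = 13225 + \left(-147\right)^{2} = 13225 + 21609 = 34834$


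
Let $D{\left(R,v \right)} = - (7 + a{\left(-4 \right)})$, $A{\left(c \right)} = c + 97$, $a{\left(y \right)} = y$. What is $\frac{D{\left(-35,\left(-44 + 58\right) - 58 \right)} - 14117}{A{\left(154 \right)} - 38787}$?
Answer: $\frac{1765}{4817} \approx 0.36641$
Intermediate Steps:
$A{\left(c \right)} = 97 + c$
$D{\left(R,v \right)} = -3$ ($D{\left(R,v \right)} = - (7 - 4) = \left(-1\right) 3 = -3$)
$\frac{D{\left(-35,\left(-44 + 58\right) - 58 \right)} - 14117}{A{\left(154 \right)} - 38787} = \frac{-3 - 14117}{\left(97 + 154\right) - 38787} = - \frac{14120}{251 - 38787} = - \frac{14120}{-38536} = \left(-14120\right) \left(- \frac{1}{38536}\right) = \frac{1765}{4817}$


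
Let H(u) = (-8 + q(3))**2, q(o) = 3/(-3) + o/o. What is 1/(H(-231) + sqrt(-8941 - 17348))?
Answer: 64/30385 - 3*I*sqrt(2921)/30385 ≈ 0.0021063 - 0.0053362*I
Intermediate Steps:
q(o) = 0 (q(o) = 3*(-1/3) + 1 = -1 + 1 = 0)
H(u) = 64 (H(u) = (-8 + 0)**2 = (-8)**2 = 64)
1/(H(-231) + sqrt(-8941 - 17348)) = 1/(64 + sqrt(-8941 - 17348)) = 1/(64 + sqrt(-26289)) = 1/(64 + 3*I*sqrt(2921))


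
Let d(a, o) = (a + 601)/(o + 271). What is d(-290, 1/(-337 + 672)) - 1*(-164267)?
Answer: 14913248047/90786 ≈ 1.6427e+5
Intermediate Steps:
d(a, o) = (601 + a)/(271 + o)
d(-290, 1/(-337 + 672)) - 1*(-164267) = (601 - 290)/(271 + 1/(-337 + 672)) - 1*(-164267) = 311/(271 + 1/335) + 164267 = 311/(90786/335) + 164267 = (335/90786)*311 + 164267 = 104185/90786 + 164267 = 14913248047/90786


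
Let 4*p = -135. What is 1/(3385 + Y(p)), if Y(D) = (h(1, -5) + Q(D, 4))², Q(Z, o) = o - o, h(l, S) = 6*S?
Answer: 1/4285 ≈ 0.00023337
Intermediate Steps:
p = -135/4 (p = (¼)*(-135) = -135/4 ≈ -33.750)
Q(Z, o) = 0
Y(D) = 900 (Y(D) = (6*(-5) + 0)² = (-30 + 0)² = (-30)² = 900)
1/(3385 + Y(p)) = 1/(3385 + 900) = 1/4285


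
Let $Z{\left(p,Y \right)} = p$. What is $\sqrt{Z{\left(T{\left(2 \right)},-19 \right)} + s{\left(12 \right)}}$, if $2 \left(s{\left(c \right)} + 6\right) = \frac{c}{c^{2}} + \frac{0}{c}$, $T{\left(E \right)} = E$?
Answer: $\frac{i \sqrt{570}}{12} \approx 1.9896 i$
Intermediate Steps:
$s{\left(c \right)} = -6 + \frac{1}{2 c}$ ($s{\left(c \right)} = -6 + \frac{\frac{c}{c^{2}} + \frac{0}{c}}{2} = -6 + \frac{\frac{c}{c^{2}} + 0}{2} = -6 + \frac{\frac{1}{c} + 0}{2} = -6 + \frac{1}{2 c}$)
$\sqrt{Z{\left(T{\left(2 \right)},-19 \right)} + s{\left(12 \right)}} = \sqrt{2 - \left(6 - \frac{1}{2 \cdot 12}\right)} = \sqrt{2 + \left(-6 + \frac{1}{2} \cdot \frac{1}{12}\right)} = \sqrt{2 + \left(-6 + \frac{1}{24}\right)} = \sqrt{2 - \frac{143}{24}} = \sqrt{- \frac{95}{24}} = \frac{i \sqrt{570}}{12}$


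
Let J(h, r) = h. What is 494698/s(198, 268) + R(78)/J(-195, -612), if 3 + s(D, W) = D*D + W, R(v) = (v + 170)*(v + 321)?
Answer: -1269690126/2565485 ≈ -494.91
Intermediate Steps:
R(v) = (170 + v)*(321 + v)
s(D, W) = -3 + W + D² (s(D, W) = -3 + (D*D + W) = -3 + (D² + W) = -3 + (W + D²) = -3 + W + D²)
494698/s(198, 268) + R(78)/J(-195, -612) = 494698/(-3 + 268 + 198²) + (54570 + 78² + 491*78)/(-195) = 494698/(-3 + 268 + 39204) + (54570 + 6084 + 38298)*(-1/195) = 494698/39469 + 98952*(-1/195) = 494698*(1/39469) - 32984/65 = 494698/39469 - 32984/65 = -1269690126/2565485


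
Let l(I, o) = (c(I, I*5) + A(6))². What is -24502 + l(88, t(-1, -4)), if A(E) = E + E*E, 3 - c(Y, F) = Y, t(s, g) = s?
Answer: -22653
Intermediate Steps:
c(Y, F) = 3 - Y
A(E) = E + E²
l(I, o) = (45 - I)² (l(I, o) = ((3 - I) + 6*(1 + 6))² = ((3 - I) + 6*7)² = ((3 - I) + 42)² = (45 - I)²)
-24502 + l(88, t(-1, -4)) = -24502 + (45 - 1*88)² = -24502 + (45 - 88)² = -24502 + (-43)² = -24502 + 1849 = -22653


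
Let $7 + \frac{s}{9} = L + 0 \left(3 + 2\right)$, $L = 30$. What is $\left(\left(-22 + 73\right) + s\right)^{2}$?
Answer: $66564$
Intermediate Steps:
$s = 207$ ($s = -63 + 9 \left(30 + 0 \left(3 + 2\right)\right) = -63 + 9 \left(30 + 0 \cdot 5\right) = -63 + 9 \left(30 + 0\right) = -63 + 9 \cdot 30 = -63 + 270 = 207$)
$\left(\left(-22 + 73\right) + s\right)^{2} = \left(\left(-22 + 73\right) + 207\right)^{2} = \left(51 + 207\right)^{2} = 258^{2} = 66564$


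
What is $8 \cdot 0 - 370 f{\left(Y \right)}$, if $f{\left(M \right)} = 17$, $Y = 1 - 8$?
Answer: $-6290$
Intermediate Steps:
$Y = -7$
$8 \cdot 0 - 370 f{\left(Y \right)} = 8 \cdot 0 - 6290 = 0 - 6290 = -6290$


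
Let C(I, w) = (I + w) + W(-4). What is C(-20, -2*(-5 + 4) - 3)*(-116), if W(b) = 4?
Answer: 1972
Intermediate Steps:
C(I, w) = 4 + I + w (C(I, w) = (I + w) + 4 = 4 + I + w)
C(-20, -2*(-5 + 4) - 3)*(-116) = (4 - 20 + (-2*(-5 + 4) - 3))*(-116) = (4 - 20 + (-2*(-1) - 3))*(-116) = (4 - 20 + (2 - 3))*(-116) = (4 - 20 - 1)*(-116) = -17*(-116) = 1972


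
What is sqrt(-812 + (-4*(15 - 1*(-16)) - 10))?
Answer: I*sqrt(946) ≈ 30.757*I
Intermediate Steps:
sqrt(-812 + (-4*(15 - 1*(-16)) - 10)) = sqrt(-812 + (-4*(15 + 16) - 10)) = sqrt(-812 + (-4*31 - 10)) = sqrt(-812 + (-124 - 10)) = sqrt(-812 - 134) = sqrt(-946) = I*sqrt(946)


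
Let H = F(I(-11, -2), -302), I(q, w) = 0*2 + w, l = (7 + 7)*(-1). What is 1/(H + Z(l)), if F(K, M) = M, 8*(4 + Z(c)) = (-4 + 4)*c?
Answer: -1/306 ≈ -0.0032680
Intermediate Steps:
l = -14 (l = 14*(-1) = -14)
Z(c) = -4 (Z(c) = -4 + ((-4 + 4)*c)/8 = -4 + (0*c)/8 = -4 + (⅛)*0 = -4 + 0 = -4)
I(q, w) = w (I(q, w) = 0 + w = w)
H = -302
1/(H + Z(l)) = 1/(-302 - 4) = 1/(-306) = -1/306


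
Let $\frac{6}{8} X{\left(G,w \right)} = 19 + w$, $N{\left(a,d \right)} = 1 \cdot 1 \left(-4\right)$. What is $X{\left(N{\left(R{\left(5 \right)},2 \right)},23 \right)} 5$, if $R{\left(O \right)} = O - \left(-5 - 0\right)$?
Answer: $280$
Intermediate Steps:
$R{\left(O \right)} = 5 + O$ ($R{\left(O \right)} = O - \left(-5 + 0\right) = O - -5 = O + 5 = 5 + O$)
$N{\left(a,d \right)} = -4$ ($N{\left(a,d \right)} = 1 \left(-4\right) = -4$)
$X{\left(G,w \right)} = \frac{76}{3} + \frac{4 w}{3}$ ($X{\left(G,w \right)} = \frac{4 \left(19 + w\right)}{3} = \frac{76}{3} + \frac{4 w}{3}$)
$X{\left(N{\left(R{\left(5 \right)},2 \right)},23 \right)} 5 = \left(\frac{76}{3} + \frac{4}{3} \cdot 23\right) 5 = \left(\frac{76}{3} + \frac{92}{3}\right) 5 = 56 \cdot 5 = 280$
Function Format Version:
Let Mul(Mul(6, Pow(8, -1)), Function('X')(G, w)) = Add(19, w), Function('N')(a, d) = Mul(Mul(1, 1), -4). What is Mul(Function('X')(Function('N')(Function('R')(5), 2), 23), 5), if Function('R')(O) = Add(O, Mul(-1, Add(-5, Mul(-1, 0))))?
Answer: 280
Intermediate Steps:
Function('R')(O) = Add(5, O) (Function('R')(O) = Add(O, Mul(-1, Add(-5, 0))) = Add(O, Mul(-1, -5)) = Add(O, 5) = Add(5, O))
Function('N')(a, d) = -4 (Function('N')(a, d) = Mul(1, -4) = -4)
Function('X')(G, w) = Add(Rational(76, 3), Mul(Rational(4, 3), w)) (Function('X')(G, w) = Mul(Rational(4, 3), Add(19, w)) = Add(Rational(76, 3), Mul(Rational(4, 3), w)))
Mul(Function('X')(Function('N')(Function('R')(5), 2), 23), 5) = Mul(Add(Rational(76, 3), Mul(Rational(4, 3), 23)), 5) = Mul(Add(Rational(76, 3), Rational(92, 3)), 5) = Mul(56, 5) = 280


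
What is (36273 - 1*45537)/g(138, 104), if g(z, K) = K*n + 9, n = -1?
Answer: 9264/95 ≈ 97.516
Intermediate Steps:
g(z, K) = 9 - K (g(z, K) = K*(-1) + 9 = -K + 9 = 9 - K)
(36273 - 1*45537)/g(138, 104) = (36273 - 1*45537)/(9 - 1*104) = (36273 - 45537)/(9 - 104) = -9264/(-95) = -9264*(-1/95) = 9264/95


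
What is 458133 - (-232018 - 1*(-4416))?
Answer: 685735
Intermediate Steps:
458133 - (-232018 - 1*(-4416)) = 458133 - (-232018 + 4416) = 458133 - 1*(-227602) = 458133 + 227602 = 685735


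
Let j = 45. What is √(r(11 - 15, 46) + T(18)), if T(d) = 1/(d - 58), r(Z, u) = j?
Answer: √17990/20 ≈ 6.7063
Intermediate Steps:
r(Z, u) = 45
T(d) = 1/(-58 + d)
√(r(11 - 15, 46) + T(18)) = √(45 + 1/(-58 + 18)) = √(45 + 1/(-40)) = √(45 - 1/40) = √(1799/40) = √17990/20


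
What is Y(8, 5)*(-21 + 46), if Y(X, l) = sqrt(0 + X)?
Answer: 50*sqrt(2) ≈ 70.711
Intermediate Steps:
Y(X, l) = sqrt(X)
Y(8, 5)*(-21 + 46) = sqrt(8)*(-21 + 46) = (2*sqrt(2))*25 = 50*sqrt(2)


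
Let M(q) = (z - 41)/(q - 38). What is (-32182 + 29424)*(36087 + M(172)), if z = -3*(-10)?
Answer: -6668357213/67 ≈ -9.9528e+7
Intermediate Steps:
z = 30
M(q) = -11/(-38 + q) (M(q) = (30 - 41)/(q - 38) = -11/(-38 + q))
(-32182 + 29424)*(36087 + M(172)) = (-32182 + 29424)*(36087 - 11/(-38 + 172)) = -2758*(36087 - 11/134) = -2758*4835647/134 = -6668357213/67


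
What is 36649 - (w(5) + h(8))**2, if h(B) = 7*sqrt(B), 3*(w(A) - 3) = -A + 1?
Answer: 326288/9 - 140*sqrt(2)/3 ≈ 36188.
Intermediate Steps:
w(A) = 10/3 - A/3 (w(A) = 3 + (-A + 1)/3 = 3 + (1 - A)/3 = 3 + (1/3 - A/3) = 10/3 - A/3)
36649 - (w(5) + h(8))**2 = 36649 - ((10/3 - 1/3*5) + 7*sqrt(8))**2 = 36649 - ((10/3 - 5/3) + 7*(2*sqrt(2)))**2 = 36649 - (5/3 + 14*sqrt(2))**2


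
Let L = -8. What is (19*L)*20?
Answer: -3040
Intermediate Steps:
(19*L)*20 = (19*(-8))*20 = -152*20 = -3040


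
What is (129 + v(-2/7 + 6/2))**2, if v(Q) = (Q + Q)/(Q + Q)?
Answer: 16900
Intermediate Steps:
v(Q) = 1 (v(Q) = (2*Q)/((2*Q)) = (2*Q)*(1/(2*Q)) = 1)
(129 + v(-2/7 + 6/2))**2 = (129 + 1)**2 = 130**2 = 16900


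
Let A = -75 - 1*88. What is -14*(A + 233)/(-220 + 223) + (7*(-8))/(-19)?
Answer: -18452/57 ≈ -323.72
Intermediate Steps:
A = -163 (A = -75 - 88 = -163)
-14*(A + 233)/(-220 + 223) + (7*(-8))/(-19) = -14*(-163 + 233)/(-220 + 223) + (7*(-8))/(-19) = -14/(3/70) - 56*(-1/19) = -14/(3*(1/70)) + 56/19 = -14/3/70 + 56/19 = -14*70/3 + 56/19 = -980/3 + 56/19 = -18452/57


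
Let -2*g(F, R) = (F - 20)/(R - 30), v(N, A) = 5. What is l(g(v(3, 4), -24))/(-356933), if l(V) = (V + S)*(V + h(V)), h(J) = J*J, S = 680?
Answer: 3793625/16653066048 ≈ 0.00022780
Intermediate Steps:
h(J) = J²
g(F, R) = -(-20 + F)/(2*(-30 + R)) (g(F, R) = -(F - 20)/(2*(R - 30)) = -(-20 + F)/(2*(-30 + R)))
l(V) = (680 + V)*(V + V²) (l(V) = (V + 680)*(V + V²) = (680 + V)*(V + V²))
l(g(v(3, 4), -24))/(-356933) = (((20 - 1*5)/(2*(-30 - 24)))*(680 + ((20 - 1*5)/(2*(-30 - 24)))² + 681*((20 - 1*5)/(2*(-30 - 24)))))/(-356933) = (((½)*(20 - 5)/(-54))*(680 + ((½)*(20 - 5)/(-54))² + 681*((½)*(20 - 5)/(-54))))*(-1/356933) = (((½)*(-1/54)*15)*(680 + ((½)*(-1/54)*15)² + 681*((½)*(-1/54)*15)))*(-1/356933) = -5*(680 + (-5/36)² + 681*(-5/36))/36*(-1/356933) = -5*(680 + 25/1296 - 1135/12)/36*(-1/356933) = -5/36*758725/1296*(-1/356933) = -3793625/46656*(-1/356933) = 3793625/16653066048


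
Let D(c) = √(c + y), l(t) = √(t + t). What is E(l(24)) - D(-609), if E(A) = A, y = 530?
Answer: 4*√3 - I*√79 ≈ 6.9282 - 8.8882*I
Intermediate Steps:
l(t) = √2*√t (l(t) = √(2*t) = √2*√t)
D(c) = √(530 + c) (D(c) = √(c + 530) = √(530 + c))
E(l(24)) - D(-609) = √2*√24 - √(530 - 609) = √2*(2*√6) - √(-79) = 4*√3 - I*√79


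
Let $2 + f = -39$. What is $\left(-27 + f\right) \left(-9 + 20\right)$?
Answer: $-748$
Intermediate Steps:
$f = -41$ ($f = -2 - 39 = -41$)
$\left(-27 + f\right) \left(-9 + 20\right) = \left(-27 - 41\right) \left(-9 + 20\right) = \left(-68\right) 11 = -748$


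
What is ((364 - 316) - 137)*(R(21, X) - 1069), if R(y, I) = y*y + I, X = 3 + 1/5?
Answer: 278036/5 ≈ 55607.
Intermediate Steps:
X = 16/5 (X = 3 + (1/5)*1 = 3 + 1/5 = 16/5 ≈ 3.2000)
R(y, I) = I + y**2 (R(y, I) = y**2 + I = I + y**2)
((364 - 316) - 137)*(R(21, X) - 1069) = ((364 - 316) - 137)*((16/5 + 21**2) - 1069) = (48 - 137)*((16/5 + 441) - 1069) = -89*(2221/5 - 1069) = -89*(-3124/5) = 278036/5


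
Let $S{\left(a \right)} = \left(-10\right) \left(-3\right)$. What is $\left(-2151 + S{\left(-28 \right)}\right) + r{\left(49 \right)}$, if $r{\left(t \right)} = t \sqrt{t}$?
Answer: $-1778$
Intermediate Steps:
$r{\left(t \right)} = t^{\frac{3}{2}}$
$S{\left(a \right)} = 30$
$\left(-2151 + S{\left(-28 \right)}\right) + r{\left(49 \right)} = \left(-2151 + 30\right) + 49^{\frac{3}{2}} = -2121 + 343 = -1778$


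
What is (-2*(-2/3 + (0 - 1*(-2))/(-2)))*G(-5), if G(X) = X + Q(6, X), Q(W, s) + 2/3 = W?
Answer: 10/9 ≈ 1.1111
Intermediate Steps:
Q(W, s) = -⅔ + W
G(X) = 16/3 + X (G(X) = X + (-⅔ + 6) = X + 16/3 = 16/3 + X)
(-2*(-2/3 + (0 - 1*(-2))/(-2)))*G(-5) = (-2*(-2/3 + (0 - 1*(-2))/(-2)))*(16/3 - 5) = -2*(-2*⅓ + (0 + 2)*(-½))*(⅓) = -2*(-⅔ + 2*(-½))*(⅓) = -2*(-⅔ - 1)*(⅓) = -2*(-5/3)*(⅓) = (10/3)*(⅓) = 10/9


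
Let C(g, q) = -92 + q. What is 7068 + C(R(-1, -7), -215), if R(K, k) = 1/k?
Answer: 6761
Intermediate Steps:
7068 + C(R(-1, -7), -215) = 7068 + (-92 - 215) = 7068 - 307 = 6761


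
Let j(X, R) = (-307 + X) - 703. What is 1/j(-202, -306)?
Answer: -1/1212 ≈ -0.00082508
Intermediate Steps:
j(X, R) = -1010 + X
1/j(-202, -306) = 1/(-1010 - 202) = 1/(-1212) = -1/1212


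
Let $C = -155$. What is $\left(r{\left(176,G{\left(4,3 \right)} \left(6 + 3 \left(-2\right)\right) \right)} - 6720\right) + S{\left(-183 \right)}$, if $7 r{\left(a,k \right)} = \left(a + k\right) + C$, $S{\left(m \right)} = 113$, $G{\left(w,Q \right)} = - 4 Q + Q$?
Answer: $-6604$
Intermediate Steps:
$G{\left(w,Q \right)} = - 3 Q$
$r{\left(a,k \right)} = - \frac{155}{7} + \frac{a}{7} + \frac{k}{7}$ ($r{\left(a,k \right)} = \frac{\left(a + k\right) - 155}{7} = \frac{-155 + a + k}{7} = - \frac{155}{7} + \frac{a}{7} + \frac{k}{7}$)
$\left(r{\left(176,G{\left(4,3 \right)} \left(6 + 3 \left(-2\right)\right) \right)} - 6720\right) + S{\left(-183 \right)} = \left(\left(- \frac{155}{7} + \frac{1}{7} \cdot 176 + \frac{\left(-3\right) 3 \left(6 + 3 \left(-2\right)\right)}{7}\right) - 6720\right) + 113 = \left(\left(- \frac{155}{7} + \frac{176}{7} + \frac{\left(-9\right) \left(6 - 6\right)}{7}\right) - 6720\right) + 113 = \left(\left(- \frac{155}{7} + \frac{176}{7} + \frac{\left(-9\right) 0}{7}\right) - 6720\right) + 113 = \left(\left(- \frac{155}{7} + \frac{176}{7} + \frac{1}{7} \cdot 0\right) - 6720\right) + 113 = \left(\left(- \frac{155}{7} + \frac{176}{7} + 0\right) - 6720\right) + 113 = \left(3 - 6720\right) + 113 = -6717 + 113 = -6604$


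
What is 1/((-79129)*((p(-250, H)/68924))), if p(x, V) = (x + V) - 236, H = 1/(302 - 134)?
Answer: 11579232/6460645463 ≈ 0.0017923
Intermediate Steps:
H = 1/168 ≈ 0.0059524
p(x, V) = -236 + V + x (p(x, V) = (V + x) - 236 = -236 + V + x)
1/((-79129)*((p(-250, H)/68924))) = 1/((-79129)*(((-236 + 1/168 - 250)/68924))) = -1/(79129*((-81647/168*1/68924))) = -1/(79129*(-81647/11579232)) = -1/79129*(-11579232/81647) = 11579232/6460645463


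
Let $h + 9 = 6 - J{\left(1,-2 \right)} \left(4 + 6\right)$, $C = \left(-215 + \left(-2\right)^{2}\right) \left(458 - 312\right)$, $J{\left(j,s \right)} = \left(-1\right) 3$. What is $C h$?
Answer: $-831762$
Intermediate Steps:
$J{\left(j,s \right)} = -3$
$C = -30806$ ($C = \left(-215 + 4\right) 146 = \left(-211\right) 146 = -30806$)
$h = 27$ ($h = -9 - \left(-6 - 3 \left(4 + 6\right)\right) = -9 - \left(-6 - 30\right) = -9 + \left(6 - -30\right) = -9 + \left(6 + 30\right) = -9 + 36 = 27$)
$C h = \left(-30806\right) 27 = -831762$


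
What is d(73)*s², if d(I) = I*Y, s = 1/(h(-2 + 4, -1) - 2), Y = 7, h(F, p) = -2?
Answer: 511/16 ≈ 31.938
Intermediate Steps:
s = -¼ (s = 1/(-2 - 2) = 1/(-4) = -¼ ≈ -0.25000)
d(I) = 7*I (d(I) = I*7 = 7*I)
d(73)*s² = (7*73)*(-¼)² = 511*(1/16) = 511/16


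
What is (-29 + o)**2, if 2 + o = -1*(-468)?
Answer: 190969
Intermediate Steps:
o = 466 (o = -2 - 1*(-468) = -2 + 468 = 466)
(-29 + o)**2 = (-29 + 466)**2 = 437**2 = 190969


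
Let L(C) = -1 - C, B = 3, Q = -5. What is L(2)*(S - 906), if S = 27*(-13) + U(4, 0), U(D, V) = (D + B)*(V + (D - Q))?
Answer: 3582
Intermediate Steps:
U(D, V) = (3 + D)*(5 + D + V) (U(D, V) = (D + 3)*(V + (D - 1*(-5))) = (3 + D)*(V + (D + 5)) = (3 + D)*(V + (5 + D)) = (3 + D)*(5 + D + V))
S = -288 (S = 27*(-13) + (15 + 4² + 3*0 + 8*4 + 4*0) = -351 + (15 + 16 + 0 + 32 + 0) = -351 + 63 = -288)
L(2)*(S - 906) = (-1 - 1*2)*(-288 - 906) = (-1 - 2)*(-1194) = -3*(-1194) = 3582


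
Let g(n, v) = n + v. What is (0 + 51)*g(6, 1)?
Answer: 357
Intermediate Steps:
(0 + 51)*g(6, 1) = (0 + 51)*(6 + 1) = 51*7 = 357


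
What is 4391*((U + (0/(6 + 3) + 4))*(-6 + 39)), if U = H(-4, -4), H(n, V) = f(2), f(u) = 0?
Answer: 579612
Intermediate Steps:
H(n, V) = 0
U = 0
4391*((U + (0/(6 + 3) + 4))*(-6 + 39)) = 4391*((0 + (0/(6 + 3) + 4))*(-6 + 39)) = 4391*((0 + (0/9 + 4))*33) = 4391*((0 + ((⅑)*0 + 4))*33) = 4391*((0 + (0 + 4))*33) = 4391*((0 + 4)*33) = 4391*(4*33) = 4391*132 = 579612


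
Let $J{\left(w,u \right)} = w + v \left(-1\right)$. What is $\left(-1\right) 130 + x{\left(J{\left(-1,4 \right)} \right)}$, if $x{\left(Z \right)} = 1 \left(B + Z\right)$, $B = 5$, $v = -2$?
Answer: $-124$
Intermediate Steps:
$J{\left(w,u \right)} = 2 + w$ ($J{\left(w,u \right)} = w - -2 = w + 2 = 2 + w$)
$x{\left(Z \right)} = 5 + Z$ ($x{\left(Z \right)} = 1 \left(5 + Z\right) = 5 + Z$)
$\left(-1\right) 130 + x{\left(J{\left(-1,4 \right)} \right)} = \left(-1\right) 130 + \left(5 + \left(2 - 1\right)\right) = -130 + \left(5 + 1\right) = -130 + 6 = -124$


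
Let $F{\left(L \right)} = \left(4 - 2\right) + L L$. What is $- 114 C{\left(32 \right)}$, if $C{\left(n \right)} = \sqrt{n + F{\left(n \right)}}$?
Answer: $- 2622 \sqrt{2} \approx -3708.1$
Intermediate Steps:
$F{\left(L \right)} = 2 + L^{2}$
$C{\left(n \right)} = \sqrt{2 + n + n^{2}}$ ($C{\left(n \right)} = \sqrt{n + \left(2 + n^{2}\right)} = \sqrt{2 + n + n^{2}}$)
$- 114 C{\left(32 \right)} = - 114 \sqrt{2 + 32 + 32^{2}} = - 114 \sqrt{2 + 32 + 1024} = - 114 \sqrt{1058} = - 114 \cdot 23 \sqrt{2} = - 2622 \sqrt{2}$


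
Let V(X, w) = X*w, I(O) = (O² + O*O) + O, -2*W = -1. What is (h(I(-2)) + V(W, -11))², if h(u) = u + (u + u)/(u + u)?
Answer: 9/4 ≈ 2.2500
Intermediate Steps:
W = ½ (W = -½*(-1) = ½ ≈ 0.50000)
I(O) = O + 2*O² (I(O) = (O² + O²) + O = 2*O² + O = O + 2*O²)
h(u) = 1 + u (h(u) = u + (2*u)/((2*u)) = u + (2*u)*(1/(2*u)) = u + 1 = 1 + u)
(h(I(-2)) + V(W, -11))² = ((1 - 2*(1 + 2*(-2))) + (½)*(-11))² = ((1 - 2*(1 - 4)) - 11/2)² = ((1 - 2*(-3)) - 11/2)² = ((1 + 6) - 11/2)² = (7 - 11/2)² = (3/2)² = 9/4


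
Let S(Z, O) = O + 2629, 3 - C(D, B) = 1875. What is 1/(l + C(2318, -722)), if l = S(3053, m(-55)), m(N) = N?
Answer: 1/702 ≈ 0.0014245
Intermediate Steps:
C(D, B) = -1872 (C(D, B) = 3 - 1*1875 = 3 - 1875 = -1872)
S(Z, O) = 2629 + O
l = 2574 (l = 2629 - 55 = 2574)
1/(l + C(2318, -722)) = 1/(2574 - 1872) = 1/702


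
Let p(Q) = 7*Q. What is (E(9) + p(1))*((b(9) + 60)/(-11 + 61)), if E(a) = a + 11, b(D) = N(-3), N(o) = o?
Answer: 1539/50 ≈ 30.780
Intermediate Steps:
b(D) = -3
E(a) = 11 + a
(E(9) + p(1))*((b(9) + 60)/(-11 + 61)) = ((11 + 9) + 7*1)*((-3 + 60)/(-11 + 61)) = (20 + 7)*(57/50) = 27*(57*(1/50)) = 27*(57/50) = 1539/50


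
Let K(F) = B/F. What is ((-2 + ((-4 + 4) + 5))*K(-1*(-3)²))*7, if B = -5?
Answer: 35/3 ≈ 11.667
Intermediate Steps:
K(F) = -5/F
((-2 + ((-4 + 4) + 5))*K(-1*(-3)²))*7 = ((-2 + ((-4 + 4) + 5))*(-5/((-1*(-3)²))))*7 = ((-2 + (0 + 5))*(-5/((-1*9))))*7 = ((-2 + 5)*(-5/(-9)))*7 = (3*(-5*(-⅑)))*7 = (3*(5/9))*7 = (5/3)*7 = 35/3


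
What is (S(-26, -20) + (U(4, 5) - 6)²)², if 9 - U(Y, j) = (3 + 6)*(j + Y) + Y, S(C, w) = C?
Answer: 44863204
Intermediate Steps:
U(Y, j) = 9 - 10*Y - 9*j (U(Y, j) = 9 - ((3 + 6)*(j + Y) + Y) = 9 - (9*(Y + j) + Y) = 9 - ((9*Y + 9*j) + Y) = 9 - (9*j + 10*Y) = 9 + (-10*Y - 9*j) = 9 - 10*Y - 9*j)
(S(-26, -20) + (U(4, 5) - 6)²)² = (-26 + ((9 - 10*4 - 9*5) - 6)²)² = (-26 + ((9 - 40 - 45) - 6)²)² = (-26 + (-76 - 6)²)² = (-26 + (-82)²)² = (-26 + 6724)² = 6698² = 44863204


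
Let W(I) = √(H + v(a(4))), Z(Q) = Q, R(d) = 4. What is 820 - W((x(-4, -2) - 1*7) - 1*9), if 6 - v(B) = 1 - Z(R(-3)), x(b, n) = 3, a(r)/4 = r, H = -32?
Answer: 820 - I*√23 ≈ 820.0 - 4.7958*I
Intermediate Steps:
a(r) = 4*r
v(B) = 9 (v(B) = 6 - (1 - 1*4) = 6 - (1 - 4) = 6 - 1*(-3) = 6 + 3 = 9)
W(I) = I*√23 (W(I) = √(-32 + 9) = √(-23) = I*√23)
820 - W((x(-4, -2) - 1*7) - 1*9) = 820 - I*√23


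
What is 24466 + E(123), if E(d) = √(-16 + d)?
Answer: 24466 + √107 ≈ 24476.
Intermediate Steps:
24466 + E(123) = 24466 + √(-16 + 123) = 24466 + √107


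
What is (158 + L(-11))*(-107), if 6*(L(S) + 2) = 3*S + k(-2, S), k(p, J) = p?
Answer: -96407/6 ≈ -16068.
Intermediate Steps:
L(S) = -7/3 + S/2 (L(S) = -2 + (3*S - 2)/6 = -2 + (-2 + 3*S)/6 = -2 + (-1/3 + S/2) = -7/3 + S/2)
(158 + L(-11))*(-107) = (158 + (-7/3 + (1/2)*(-11)))*(-107) = (158 + (-7/3 - 11/2))*(-107) = (158 - 47/6)*(-107) = (901/6)*(-107) = -96407/6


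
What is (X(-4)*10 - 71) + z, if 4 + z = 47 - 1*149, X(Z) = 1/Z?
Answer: -359/2 ≈ -179.50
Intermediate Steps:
X(Z) = 1/Z
z = -106 (z = -4 + (47 - 1*149) = -4 + (47 - 149) = -4 - 102 = -106)
(X(-4)*10 - 71) + z = (10/(-4) - 71) - 106 = (-¼*10 - 71) - 106 = (-5/2 - 71) - 106 = -147/2 - 106 = -359/2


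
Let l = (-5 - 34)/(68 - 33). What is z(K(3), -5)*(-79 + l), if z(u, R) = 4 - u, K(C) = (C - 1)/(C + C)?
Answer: -30844/105 ≈ -293.75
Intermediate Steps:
K(C) = (-1 + C)/(2*C) (K(C) = (-1 + C)/((2*C)) = (-1 + C)*(1/(2*C)) = (-1 + C)/(2*C))
l = -39/35 ≈ -1.1143
z(K(3), -5)*(-79 + l) = (4 - (-1 + 3)/(2*3))*(-79 - 39/35) = (4 - 2/(2*3))*(-2804/35) = (4 - 1*1/3)*(-2804/35) = (4 - 1/3)*(-2804/35) = (11/3)*(-2804/35) = -30844/105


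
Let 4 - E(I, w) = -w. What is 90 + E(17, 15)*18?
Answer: 432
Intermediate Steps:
E(I, w) = 4 + w (E(I, w) = 4 - (-1)*w = 4 + w)
90 + E(17, 15)*18 = 90 + (4 + 15)*18 = 90 + 19*18 = 90 + 342 = 432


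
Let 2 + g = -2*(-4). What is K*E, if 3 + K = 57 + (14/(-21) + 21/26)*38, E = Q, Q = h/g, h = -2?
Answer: -2315/117 ≈ -19.786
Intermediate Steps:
g = 6 (g = -2 - 2*(-4) = -2 + 8 = 6)
Q = -⅓ (Q = -2/6 = -2*⅙ = -⅓ ≈ -0.33333)
E = -⅓ ≈ -0.33333
K = 2315/39 (K = -3 + (57 + (14/(-21) + 21/26)*38) = -3 + (57 + (14*(-1/21) + 21*(1/26))*38) = -3 + (57 + (-⅔ + 21/26)*38) = -3 + (57 + (11/78)*38) = -3 + (57 + 209/39) = -3 + 2432/39 = 2315/39 ≈ 59.359)
K*E = (2315/39)*(-⅓) = -2315/117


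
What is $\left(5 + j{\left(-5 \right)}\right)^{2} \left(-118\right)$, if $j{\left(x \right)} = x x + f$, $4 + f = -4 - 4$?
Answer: $-38232$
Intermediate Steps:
$f = -12$ ($f = -4 - 8 = -12$)
$j{\left(x \right)} = -12 + x^{2}$ ($j{\left(x \right)} = x x - 12 = x^{2} - 12 = -12 + x^{2}$)
$\left(5 + j{\left(-5 \right)}\right)^{2} \left(-118\right) = \left(5 - \left(12 - \left(-5\right)^{2}\right)\right)^{2} \left(-118\right) = \left(5 + \left(-12 + 25\right)\right)^{2} \left(-118\right) = \left(5 + 13\right)^{2} \left(-118\right) = 18^{2} \left(-118\right) = 324 \left(-118\right) = -38232$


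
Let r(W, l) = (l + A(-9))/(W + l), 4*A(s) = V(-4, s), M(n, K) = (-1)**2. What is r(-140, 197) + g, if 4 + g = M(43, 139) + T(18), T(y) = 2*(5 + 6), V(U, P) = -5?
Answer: 1705/76 ≈ 22.434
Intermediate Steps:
M(n, K) = 1
A(s) = -5/4 (A(s) = (1/4)*(-5) = -5/4)
T(y) = 22 (T(y) = 2*11 = 22)
r(W, l) = (-5/4 + l)/(W + l) (r(W, l) = (l - 5/4)/(W + l) = (-5/4 + l)/(W + l))
g = 19 (g = -4 + (1 + 22) = -4 + 23 = 19)
r(-140, 197) + g = (-5/4 + 197)/(-140 + 197) + 19 = (783/4)/57 + 19 = (1/57)*(783/4) + 19 = 261/76 + 19 = 1705/76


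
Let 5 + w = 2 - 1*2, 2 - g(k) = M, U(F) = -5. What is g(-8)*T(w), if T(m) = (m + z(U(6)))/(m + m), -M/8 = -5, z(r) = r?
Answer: -38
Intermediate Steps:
M = 40 (M = -8*(-5) = 40)
g(k) = -38 (g(k) = 2 - 1*40 = 2 - 40 = -38)
w = -5 (w = -5 + (2 - 1*2) = -5 + (2 - 2) = -5 + 0 = -5)
T(m) = (-5 + m)/(2*m) (T(m) = (m - 5)/(m + m) = (-5 + m)/((2*m)) = (-5 + m)*(1/(2*m)) = (-5 + m)/(2*m))
g(-8)*T(w) = -19*(-5 - 5)/(-5) = -19*(-1)*(-10)/5 = -38*1 = -38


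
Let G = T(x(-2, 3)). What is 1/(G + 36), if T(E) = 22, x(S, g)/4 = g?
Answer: 1/58 ≈ 0.017241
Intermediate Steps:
x(S, g) = 4*g
G = 22
1/(G + 36) = 1/(22 + 36) = 1/58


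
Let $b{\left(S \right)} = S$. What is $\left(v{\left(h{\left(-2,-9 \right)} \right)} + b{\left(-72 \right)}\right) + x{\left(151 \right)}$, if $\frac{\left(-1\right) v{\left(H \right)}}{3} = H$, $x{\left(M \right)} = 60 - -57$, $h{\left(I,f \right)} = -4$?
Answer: $57$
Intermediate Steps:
$x{\left(M \right)} = 117$ ($x{\left(M \right)} = 60 + 57 = 117$)
$v{\left(H \right)} = - 3 H$
$\left(v{\left(h{\left(-2,-9 \right)} \right)} + b{\left(-72 \right)}\right) + x{\left(151 \right)} = \left(\left(-3\right) \left(-4\right) - 72\right) + 117 = \left(12 - 72\right) + 117 = -60 + 117 = 57$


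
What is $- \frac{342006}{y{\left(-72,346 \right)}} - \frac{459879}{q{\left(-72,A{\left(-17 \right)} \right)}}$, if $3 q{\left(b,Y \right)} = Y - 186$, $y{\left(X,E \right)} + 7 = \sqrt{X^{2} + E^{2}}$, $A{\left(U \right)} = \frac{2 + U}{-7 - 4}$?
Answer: $\frac{209986372295}{28174709} - \frac{1140020 \sqrt{1249}}{41617} \approx 6484.9$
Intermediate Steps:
$A{\left(U \right)} = - \frac{2}{11} - \frac{U}{11}$ ($A{\left(U \right)} = \frac{2 + U}{-11} = \left(2 + U\right) \left(- \frac{1}{11}\right) = - \frac{2}{11} - \frac{U}{11}$)
$y{\left(X,E \right)} = -7 + \sqrt{E^{2} + X^{2}}$ ($y{\left(X,E \right)} = -7 + \sqrt{X^{2} + E^{2}} = -7 + \sqrt{E^{2} + X^{2}}$)
$q{\left(b,Y \right)} = -62 + \frac{Y}{3}$ ($q{\left(b,Y \right)} = \frac{Y - 186}{3} = \frac{-186 + Y}{3} = -62 + \frac{Y}{3}$)
$- \frac{342006}{y{\left(-72,346 \right)}} - \frac{459879}{q{\left(-72,A{\left(-17 \right)} \right)}} = - \frac{342006}{-7 + \sqrt{346^{2} + \left(-72\right)^{2}}} - \frac{459879}{-62 + \frac{- \frac{2}{11} - - \frac{17}{11}}{3}} = - \frac{342006}{-7 + \sqrt{119716 + 5184}} - \frac{459879}{-62 + \frac{- \frac{2}{11} + \frac{17}{11}}{3}} = - \frac{342006}{-7 + \sqrt{124900}} - \frac{459879}{-62 + \frac{1}{3} \cdot \frac{15}{11}} = - \frac{342006}{-7 + 10 \sqrt{1249}} - \frac{459879}{-62 + \frac{5}{11}} = - \frac{342006}{-7 + 10 \sqrt{1249}} - \frac{459879}{- \frac{677}{11}} = - \frac{342006}{-7 + 10 \sqrt{1249}} - - \frac{5058669}{677} = - \frac{342006}{-7 + 10 \sqrt{1249}} + \frac{5058669}{677} = \frac{5058669}{677} - \frac{342006}{-7 + 10 \sqrt{1249}}$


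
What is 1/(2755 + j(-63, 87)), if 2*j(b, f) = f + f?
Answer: 1/2842 ≈ 0.00035186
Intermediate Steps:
j(b, f) = f (j(b, f) = (f + f)/2 = (2*f)/2 = f)
1/(2755 + j(-63, 87)) = 1/(2755 + 87) = 1/2842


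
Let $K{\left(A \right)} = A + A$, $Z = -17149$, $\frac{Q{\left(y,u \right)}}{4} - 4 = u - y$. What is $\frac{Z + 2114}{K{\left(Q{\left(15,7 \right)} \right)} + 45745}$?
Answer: $- \frac{15035}{45713} \approx -0.3289$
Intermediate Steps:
$Q{\left(y,u \right)} = 16 - 4 y + 4 u$ ($Q{\left(y,u \right)} = 16 + 4 \left(u - y\right) = 16 + \left(- 4 y + 4 u\right) = 16 - 4 y + 4 u$)
$K{\left(A \right)} = 2 A$
$\frac{Z + 2114}{K{\left(Q{\left(15,7 \right)} \right)} + 45745} = \frac{-17149 + 2114}{2 \left(16 - 60 + 4 \cdot 7\right) + 45745} = - \frac{15035}{2 \left(16 - 60 + 28\right) + 45745} = - \frac{15035}{2 \left(-16\right) + 45745} = - \frac{15035}{-32 + 45745} = - \frac{15035}{45713}$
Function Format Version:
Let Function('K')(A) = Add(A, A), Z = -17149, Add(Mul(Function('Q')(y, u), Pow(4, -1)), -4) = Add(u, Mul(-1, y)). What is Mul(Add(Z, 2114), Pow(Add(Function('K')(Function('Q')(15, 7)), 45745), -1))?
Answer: Rational(-15035, 45713) ≈ -0.32890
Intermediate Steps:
Function('Q')(y, u) = Add(16, Mul(-4, y), Mul(4, u)) (Function('Q')(y, u) = Add(16, Mul(4, Add(u, Mul(-1, y)))) = Add(16, Add(Mul(-4, y), Mul(4, u))) = Add(16, Mul(-4, y), Mul(4, u)))
Function('K')(A) = Mul(2, A)
Mul(Add(Z, 2114), Pow(Add(Function('K')(Function('Q')(15, 7)), 45745), -1)) = Mul(Add(-17149, 2114), Pow(Add(Mul(2, Add(16, Mul(-4, 15), Mul(4, 7))), 45745), -1)) = Mul(-15035, Pow(Add(Mul(2, Add(16, -60, 28)), 45745), -1)) = Mul(-15035, Pow(Add(Mul(2, -16), 45745), -1)) = Mul(-15035, Pow(Add(-32, 45745), -1)) = Mul(-15035, Pow(45713, -1)) = Mul(-15035, Rational(1, 45713)) = Rational(-15035, 45713)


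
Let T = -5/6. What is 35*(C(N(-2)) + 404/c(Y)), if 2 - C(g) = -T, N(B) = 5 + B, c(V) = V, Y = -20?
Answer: -3997/6 ≈ -666.17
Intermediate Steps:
T = -⅚ (T = (⅙)*(-5) = -⅚ ≈ -0.83333)
C(g) = 7/6 (C(g) = 2 - (-1)*(-5)/6 = 2 - 1*⅚ = 2 - ⅚ = 7/6)
35*(C(N(-2)) + 404/c(Y)) = 35*(7/6 + 404/(-20)) = 35*(7/6 + 404*(-1/20)) = 35*(7/6 - 101/5) = 35*(-571/30) = -3997/6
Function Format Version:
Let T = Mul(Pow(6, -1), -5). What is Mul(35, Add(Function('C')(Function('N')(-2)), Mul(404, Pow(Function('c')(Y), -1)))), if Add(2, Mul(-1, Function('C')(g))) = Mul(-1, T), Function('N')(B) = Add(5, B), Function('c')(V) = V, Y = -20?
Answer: Rational(-3997, 6) ≈ -666.17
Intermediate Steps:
T = Rational(-5, 6) (T = Mul(Rational(1, 6), -5) = Rational(-5, 6) ≈ -0.83333)
Function('C')(g) = Rational(7, 6) (Function('C')(g) = Add(2, Mul(-1, Mul(-1, Rational(-5, 6)))) = Add(2, Mul(-1, Rational(5, 6))) = Add(2, Rational(-5, 6)) = Rational(7, 6))
Mul(35, Add(Function('C')(Function('N')(-2)), Mul(404, Pow(Function('c')(Y), -1)))) = Mul(35, Add(Rational(7, 6), Mul(404, Pow(-20, -1)))) = Mul(35, Add(Rational(7, 6), Mul(404, Rational(-1, 20)))) = Mul(35, Add(Rational(7, 6), Rational(-101, 5))) = Mul(35, Rational(-571, 30)) = Rational(-3997, 6)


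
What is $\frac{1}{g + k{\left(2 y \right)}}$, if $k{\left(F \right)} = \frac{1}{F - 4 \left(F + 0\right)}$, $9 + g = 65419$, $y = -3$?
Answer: $\frac{18}{1177381} \approx 1.5288 \cdot 10^{-5}$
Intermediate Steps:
$g = 65410$ ($g = -9 + 65419 = 65410$)
$k{\left(F \right)} = - \frac{1}{3 F}$ ($k{\left(F \right)} = \frac{1}{F - 4 F} = \frac{1}{\left(-3\right) F} = - \frac{1}{3 F}$)
$\frac{1}{g + k{\left(2 y \right)}} = \frac{1}{65410 - \frac{1}{3 \cdot 2 \left(-3\right)}} = \frac{1}{65410 - \frac{1}{3 \left(-6\right)}} = \frac{1}{65410 - - \frac{1}{18}} = \frac{1}{65410 + \frac{1}{18}} = \frac{1}{\frac{1177381}{18}} = \frac{18}{1177381}$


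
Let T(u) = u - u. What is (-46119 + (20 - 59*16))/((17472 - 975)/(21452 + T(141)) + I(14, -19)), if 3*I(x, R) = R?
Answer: 3027499308/358097 ≈ 8454.4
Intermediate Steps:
I(x, R) = R/3
T(u) = 0
(-46119 + (20 - 59*16))/((17472 - 975)/(21452 + T(141)) + I(14, -19)) = (-46119 + (20 - 59*16))/((17472 - 975)/(21452 + 0) + (⅓)*(-19)) = (-46119 + (20 - 944))/(16497/21452 - 19/3) = (-46119 - 924)/(16497*(1/21452) - 19/3) = -47043/(16497/21452 - 19/3) = -47043/(-358097/64356) = -47043*(-64356/358097) = 3027499308/358097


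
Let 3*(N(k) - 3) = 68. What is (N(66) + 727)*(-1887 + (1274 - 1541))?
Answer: -1621244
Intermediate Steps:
N(k) = 77/3 (N(k) = 3 + (1/3)*68 = 3 + 68/3 = 77/3)
(N(66) + 727)*(-1887 + (1274 - 1541)) = (77/3 + 727)*(-1887 + (1274 - 1541)) = 2258*(-1887 - 267)/3 = (2258/3)*(-2154) = -1621244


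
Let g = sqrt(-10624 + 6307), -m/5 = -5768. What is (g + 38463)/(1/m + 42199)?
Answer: 1109272920/1217019161 + 28840*I*sqrt(4317)/1217019161 ≈ 0.91147 + 0.001557*I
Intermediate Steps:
m = 28840 (m = -5*(-5768) = 28840)
g = I*sqrt(4317) (g = sqrt(-4317) = I*sqrt(4317) ≈ 65.704*I)
(g + 38463)/(1/m + 42199) = (I*sqrt(4317) + 38463)/(1/28840 + 42199) = (38463 + I*sqrt(4317))/(1/28840 + 42199) = (38463 + I*sqrt(4317))/(1217019161/28840) = (38463 + I*sqrt(4317))*(28840/1217019161) = 1109272920/1217019161 + 28840*I*sqrt(4317)/1217019161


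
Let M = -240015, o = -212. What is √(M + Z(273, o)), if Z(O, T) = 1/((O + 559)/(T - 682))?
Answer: I*√2596013862/104 ≈ 489.91*I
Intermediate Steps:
Z(O, T) = (-682 + T)/(559 + O) (Z(O, T) = 1/((559 + O)/(-682 + T)) = (-682 + T)/(559 + O))
√(M + Z(273, o)) = √(-240015 + (-682 - 212)/(559 + 273)) = √(-240015 - 894/832) = √(-240015 + (1/832)*(-894)) = √(-240015 - 447/416) = √(-99846687/416) = I*√2596013862/104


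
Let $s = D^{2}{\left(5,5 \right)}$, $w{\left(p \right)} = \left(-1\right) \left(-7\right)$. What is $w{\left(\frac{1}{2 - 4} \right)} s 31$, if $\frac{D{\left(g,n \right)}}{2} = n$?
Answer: $21700$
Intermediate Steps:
$D{\left(g,n \right)} = 2 n$
$w{\left(p \right)} = 7$
$s = 100$ ($s = \left(2 \cdot 5\right)^{2} = 10^{2} = 100$)
$w{\left(\frac{1}{2 - 4} \right)} s 31 = 7 \cdot 100 \cdot 31 = 700 \cdot 31 = 21700$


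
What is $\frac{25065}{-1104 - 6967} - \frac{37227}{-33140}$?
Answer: $- \frac{530194983}{267472940} \approx -1.9822$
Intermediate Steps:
$\frac{25065}{-1104 - 6967} - \frac{37227}{-33140} = \frac{25065}{-1104 - 6967} - - \frac{37227}{33140} = \frac{25065}{-8071} + \frac{37227}{33140} = 25065 \left(- \frac{1}{8071}\right) + \frac{37227}{33140} = - \frac{25065}{8071} + \frac{37227}{33140} = - \frac{530194983}{267472940}$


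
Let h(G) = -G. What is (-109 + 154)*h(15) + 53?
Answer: -622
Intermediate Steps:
(-109 + 154)*h(15) + 53 = (-109 + 154)*(-1*15) + 53 = 45*(-15) + 53 = -675 + 53 = -622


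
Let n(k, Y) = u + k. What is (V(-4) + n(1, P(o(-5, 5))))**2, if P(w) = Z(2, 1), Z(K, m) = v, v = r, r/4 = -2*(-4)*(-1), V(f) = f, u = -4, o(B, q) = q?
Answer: 49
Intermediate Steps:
r = -32 (r = 4*(-2*(-4)*(-1)) = 4*(8*(-1)) = 4*(-8) = -32)
v = -32
Z(K, m) = -32
P(w) = -32
n(k, Y) = -4 + k
(V(-4) + n(1, P(o(-5, 5))))**2 = (-4 + (-4 + 1))**2 = (-4 - 3)**2 = (-7)**2 = 49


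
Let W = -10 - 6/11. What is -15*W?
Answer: 1740/11 ≈ 158.18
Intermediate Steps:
W = -116/11 (W = -10 - 6/11 = -116/11 ≈ -10.545)
-15*W = -15*(-116/11) = 1740/11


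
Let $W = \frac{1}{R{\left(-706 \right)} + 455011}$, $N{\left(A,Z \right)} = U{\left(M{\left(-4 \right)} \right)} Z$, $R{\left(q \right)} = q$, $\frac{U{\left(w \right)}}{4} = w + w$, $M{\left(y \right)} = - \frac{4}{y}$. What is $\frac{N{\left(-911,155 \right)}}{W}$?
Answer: $563338200$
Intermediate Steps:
$U{\left(w \right)} = 8 w$ ($U{\left(w \right)} = 4 \left(w + w\right) = 4 \cdot 2 w = 8 w$)
$N{\left(A,Z \right)} = 8 Z$ ($N{\left(A,Z \right)} = 8 \left(- \frac{4}{-4}\right) Z = 8 \left(\left(-4\right) \left(- \frac{1}{4}\right)\right) Z = 8 \cdot 1 Z = 8 Z$)
$W = \frac{1}{454305}$ ($W = \frac{1}{-706 + 455011} = \frac{1}{454305} \approx 2.2012 \cdot 10^{-6}$)
$\frac{N{\left(-911,155 \right)}}{W} = 8 \cdot 155 \frac{1}{\frac{1}{454305}} = 1240 \cdot 454305 = 563338200$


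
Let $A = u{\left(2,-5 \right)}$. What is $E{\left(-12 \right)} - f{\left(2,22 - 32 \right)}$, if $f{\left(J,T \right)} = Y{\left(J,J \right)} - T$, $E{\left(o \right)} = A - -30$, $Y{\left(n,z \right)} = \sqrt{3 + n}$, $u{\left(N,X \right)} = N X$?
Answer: $10 - \sqrt{5} \approx 7.7639$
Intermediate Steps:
$A = -10$ ($A = 2 \left(-5\right) = -10$)
$E{\left(o \right)} = 20$ ($E{\left(o \right)} = -10 - -30 = -10 + 30 = 20$)
$f{\left(J,T \right)} = \sqrt{3 + J} - T$
$E{\left(-12 \right)} - f{\left(2,22 - 32 \right)} = 20 - \left(\sqrt{3 + 2} - \left(22 - 32\right)\right) = 20 - \left(\sqrt{5} - -10\right) = 20 - \left(\sqrt{5} + 10\right) = 20 - \left(10 + \sqrt{5}\right) = 10 - \sqrt{5}$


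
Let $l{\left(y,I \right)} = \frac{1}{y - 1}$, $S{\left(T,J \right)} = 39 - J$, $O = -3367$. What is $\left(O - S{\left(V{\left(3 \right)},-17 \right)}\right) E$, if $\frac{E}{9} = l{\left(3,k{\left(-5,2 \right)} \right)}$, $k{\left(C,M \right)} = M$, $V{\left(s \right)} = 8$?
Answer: $- \frac{30807}{2} \approx -15404.0$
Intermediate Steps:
$l{\left(y,I \right)} = \frac{1}{-1 + y}$
$E = \frac{9}{2}$ ($E = \frac{9}{-1 + 3} = \frac{9}{2} \approx 4.5$)
$\left(O - S{\left(V{\left(3 \right)},-17 \right)}\right) E = \left(-3367 - \left(39 - -17\right)\right) \frac{9}{2} = \left(-3367 - \left(39 + 17\right)\right) \frac{9}{2} = \left(-3367 - 56\right) \frac{9}{2} = \left(-3423\right) \frac{9}{2} = - \frac{30807}{2}$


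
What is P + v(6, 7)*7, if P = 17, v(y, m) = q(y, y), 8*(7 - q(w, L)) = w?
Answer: 243/4 ≈ 60.750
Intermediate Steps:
q(w, L) = 7 - w/8
v(y, m) = 7 - y/8
P + v(6, 7)*7 = 17 + (7 - ⅛*6)*7 = 17 + (7 - ¾)*7 = 17 + (25/4)*7 = 17 + 175/4 = 243/4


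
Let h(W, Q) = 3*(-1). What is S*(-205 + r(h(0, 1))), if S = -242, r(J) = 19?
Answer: 45012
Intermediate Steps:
h(W, Q) = -3
S*(-205 + r(h(0, 1))) = -242*(-205 + 19) = -242*(-186) = 45012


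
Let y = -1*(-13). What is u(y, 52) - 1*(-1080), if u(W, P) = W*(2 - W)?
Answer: 937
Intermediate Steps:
y = 13
u(y, 52) - 1*(-1080) = 13*(2 - 1*13) - 1*(-1080) = 13*(2 - 13) + 1080 = 13*(-11) + 1080 = -143 + 1080 = 937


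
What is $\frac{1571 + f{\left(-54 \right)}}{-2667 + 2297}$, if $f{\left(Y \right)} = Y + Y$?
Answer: $- \frac{1463}{370} \approx -3.9541$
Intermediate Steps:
$f{\left(Y \right)} = 2 Y$
$\frac{1571 + f{\left(-54 \right)}}{-2667 + 2297} = \frac{1571 + 2 \left(-54\right)}{-2667 + 2297} = \frac{1571 - 108}{-370} = 1463 \left(- \frac{1}{370}\right) = - \frac{1463}{370}$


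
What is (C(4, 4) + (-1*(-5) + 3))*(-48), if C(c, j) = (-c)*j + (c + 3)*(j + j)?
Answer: -2304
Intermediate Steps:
C(c, j) = -c*j + 2*j*(3 + c) (C(c, j) = -c*j + (3 + c)*(2*j) = -c*j + 2*j*(3 + c))
(C(4, 4) + (-1*(-5) + 3))*(-48) = (4*(6 + 4) + (-1*(-5) + 3))*(-48) = (4*10 + (5 + 3))*(-48) = (40 + 8)*(-48) = 48*(-48) = -2304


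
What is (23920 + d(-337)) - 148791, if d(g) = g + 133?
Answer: -125075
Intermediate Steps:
d(g) = 133 + g
(23920 + d(-337)) - 148791 = (23920 + (133 - 337)) - 148791 = (23920 - 204) - 148791 = 23716 - 148791 = -125075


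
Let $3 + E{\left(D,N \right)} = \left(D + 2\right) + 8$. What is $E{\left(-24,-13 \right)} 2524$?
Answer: $-42908$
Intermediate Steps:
$E{\left(D,N \right)} = 7 + D$ ($E{\left(D,N \right)} = -3 + \left(\left(D + 2\right) + 8\right) = -3 + \left(\left(2 + D\right) + 8\right) = -3 + \left(10 + D\right) = 7 + D$)
$E{\left(-24,-13 \right)} 2524 = \left(7 - 24\right) 2524 = \left(-17\right) 2524 = -42908$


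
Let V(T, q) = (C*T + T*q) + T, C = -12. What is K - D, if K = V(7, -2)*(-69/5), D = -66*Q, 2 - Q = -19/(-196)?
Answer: 676887/490 ≈ 1381.4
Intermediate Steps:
Q = 373/196 (Q = 2 - (-19)/(-196) = 2 - (-19)*(-1)/196 = 2 - 1*19/196 = 2 - 19/196 = 373/196 ≈ 1.9031)
V(T, q) = -11*T + T*q (V(T, q) = (-12*T + T*q) + T = -11*T + T*q)
D = -12309/98 (D = -66*373/196 = -12309/98 ≈ -125.60)
K = 6279/5 (K = (7*(-11 - 2))*(-69/5) = (7*(-13))*(-69*1/5) = -91*(-69/5) = 6279/5 ≈ 1255.8)
K - D = 6279/5 - 1*(-12309/98) = 6279/5 + 12309/98 = 676887/490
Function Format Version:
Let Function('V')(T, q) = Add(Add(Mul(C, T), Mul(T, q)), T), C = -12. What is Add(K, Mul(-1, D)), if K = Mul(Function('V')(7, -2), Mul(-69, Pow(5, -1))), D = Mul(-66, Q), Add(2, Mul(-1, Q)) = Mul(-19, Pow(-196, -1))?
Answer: Rational(676887, 490) ≈ 1381.4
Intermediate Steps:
Q = Rational(373, 196) (Q = Add(2, Mul(-1, Mul(-19, Pow(-196, -1)))) = Add(2, Mul(-1, Mul(-19, Rational(-1, 196)))) = Add(2, Mul(-1, Rational(19, 196))) = Add(2, Rational(-19, 196)) = Rational(373, 196) ≈ 1.9031)
Function('V')(T, q) = Add(Mul(-11, T), Mul(T, q)) (Function('V')(T, q) = Add(Add(Mul(-12, T), Mul(T, q)), T) = Add(Mul(-11, T), Mul(T, q)))
D = Rational(-12309, 98) (D = Mul(-66, Rational(373, 196)) = Rational(-12309, 98) ≈ -125.60)
K = Rational(6279, 5) (K = Mul(Mul(7, Add(-11, -2)), Mul(-69, Pow(5, -1))) = Mul(Mul(7, -13), Mul(-69, Rational(1, 5))) = Mul(-91, Rational(-69, 5)) = Rational(6279, 5) ≈ 1255.8)
Add(K, Mul(-1, D)) = Add(Rational(6279, 5), Mul(-1, Rational(-12309, 98))) = Add(Rational(6279, 5), Rational(12309, 98)) = Rational(676887, 490)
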